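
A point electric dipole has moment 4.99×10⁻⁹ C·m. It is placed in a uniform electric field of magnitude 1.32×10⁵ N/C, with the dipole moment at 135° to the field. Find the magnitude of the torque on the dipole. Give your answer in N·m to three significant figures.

τ ≈ 4.66×10⁻⁴ N·m

Torque on an electric dipole: τ = pE sinθ.
τ = (4.99×10⁻⁹)(1.32×10⁵)·sin135° = 4.658×10⁻⁴ N·m.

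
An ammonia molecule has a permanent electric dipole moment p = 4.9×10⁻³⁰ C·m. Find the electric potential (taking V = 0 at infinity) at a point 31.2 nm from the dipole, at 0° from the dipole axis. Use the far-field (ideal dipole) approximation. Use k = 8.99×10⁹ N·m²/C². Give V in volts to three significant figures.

The dipole potential is V = kp cosθ / r².
V = (8.99×10⁹)(4.90×10⁻³⁰)·cos0° / (3.12×10⁻⁸)² = 4.525×10⁻⁵ V.

V ≈ 4.53×10⁻⁵ V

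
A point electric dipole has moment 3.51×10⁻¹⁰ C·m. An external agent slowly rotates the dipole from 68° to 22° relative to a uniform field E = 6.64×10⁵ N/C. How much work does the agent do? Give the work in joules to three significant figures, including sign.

W_ext = ΔU = U(θ₂) − U(θ₁) = −pE cosθ₂ − (−pE cosθ₁) = pE(cosθ₁ − cosθ₂).
W = (3.51×10⁻¹⁰)(6.64×10⁵)·(cos68° − cos22°) = (2.331×10⁻⁴)·(-0.5526) = -1.288×10⁻⁴ J.

W ≈ -1.29×10⁻⁴ J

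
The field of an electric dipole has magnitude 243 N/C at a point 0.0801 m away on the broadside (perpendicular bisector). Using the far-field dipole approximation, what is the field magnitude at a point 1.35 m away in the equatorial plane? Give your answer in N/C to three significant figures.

Dipole fields scale as 1/r³ in the far field; the geometry is the same at both points.
E₂ = E₁ · (r₁/r₂)³ = 243 · (0.0801/1.35)³.
(r₁/r₂)³ = (0.05933)³ = 0.0002089.
E₂ ≈ 0.05076 N/C.

E ≈ 0.0508 N/C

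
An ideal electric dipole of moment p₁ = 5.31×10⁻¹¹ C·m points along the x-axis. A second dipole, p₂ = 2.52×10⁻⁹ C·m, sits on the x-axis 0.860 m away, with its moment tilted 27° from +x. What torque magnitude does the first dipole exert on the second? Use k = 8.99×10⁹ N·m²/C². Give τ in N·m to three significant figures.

τ ≈ 1.72×10⁻⁹ N·m

The second dipole sits on the axis of the first, so the field there is axial: E₁ = 2kp₁/r³ along +x.
E₁ = 2(8.99×10⁹)(5.31×10⁻¹¹)/(0.860)³ = 1.501 N/C.
Torque on the second dipole: τ = p₂ E₁ sinθ.
τ = (2.52×10⁻⁹)(1.501)·sin27° = 1.717×10⁻⁹ N·m.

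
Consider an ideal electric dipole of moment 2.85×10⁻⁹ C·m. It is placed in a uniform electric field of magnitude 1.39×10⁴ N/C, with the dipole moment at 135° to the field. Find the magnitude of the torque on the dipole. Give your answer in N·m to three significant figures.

Torque on an electric dipole: τ = pE sinθ.
τ = (2.85×10⁻⁹)(1.39×10⁴)·sin135° = 2.801×10⁻⁵ N·m.

τ ≈ 2.80×10⁻⁵ N·m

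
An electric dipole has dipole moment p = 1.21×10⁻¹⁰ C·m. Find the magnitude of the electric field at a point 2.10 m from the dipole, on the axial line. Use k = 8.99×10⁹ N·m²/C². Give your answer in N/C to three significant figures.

E ≈ 0.235 N/C

On the dipole axis E = 2kp/r³.
E = 2·(8.99×10⁹)(1.21×10⁻¹⁰) / (2.10)³ = 0.2349 N/C.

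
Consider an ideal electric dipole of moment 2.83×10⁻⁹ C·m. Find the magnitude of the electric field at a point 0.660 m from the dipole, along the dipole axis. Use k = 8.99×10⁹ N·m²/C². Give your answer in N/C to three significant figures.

E ≈ 177 N/C

On the dipole axis E = 2kp/r³.
E = 2·(8.99×10⁹)(2.83×10⁻⁹) / (0.660)³ = 177.0 N/C.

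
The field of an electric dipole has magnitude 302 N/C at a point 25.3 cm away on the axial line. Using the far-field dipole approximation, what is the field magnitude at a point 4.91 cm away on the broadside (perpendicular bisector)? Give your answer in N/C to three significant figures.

E ≈ 2.07×10⁴ N/C

Dipole fields scale as 1/r³ in the far field.
The axial field is twice the equatorial field at the same r, so the geometry factor is 1/2.
E₂ = E₁ · (1/2) · (r₁/r₂)³ = 302 · 0.5 · (25.3/4.91)³.
(r₁/r₂)³ = (5.153)³ = 136.8.
E₂ ≈ 2.066×10⁴ N/C.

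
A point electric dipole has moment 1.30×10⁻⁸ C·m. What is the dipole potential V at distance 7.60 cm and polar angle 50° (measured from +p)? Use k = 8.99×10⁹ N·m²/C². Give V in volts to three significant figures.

V ≈ 1.30×10⁴ V

The dipole potential is V = kp cosθ / r².
V = (8.99×10⁹)(1.30×10⁻⁸)·cos50° / (0.0760)² = 1.301×10⁴ V.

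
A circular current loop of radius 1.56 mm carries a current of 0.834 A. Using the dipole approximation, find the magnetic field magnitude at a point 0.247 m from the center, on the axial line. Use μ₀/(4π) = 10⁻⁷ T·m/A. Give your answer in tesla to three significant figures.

B ≈ 8.46×10⁻¹¹ T

Magnetic moment m = IA = Iπa² = (0.834)·π·(0.00156)² = 6.376×10⁻⁶ A·m².
On axis B = (μ₀/4π)·2m/r³.
B = 2·(10⁻⁷)·(6.376×10⁻⁶) / (0.247)³ = 8.462×10⁻¹¹ T.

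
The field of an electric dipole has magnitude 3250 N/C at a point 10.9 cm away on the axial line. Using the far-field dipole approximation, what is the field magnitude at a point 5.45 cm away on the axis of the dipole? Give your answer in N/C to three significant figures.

Dipole fields scale as 1/r³ in the far field; the geometry is the same at both points.
E₂ = E₁ · (r₁/r₂)³ = 3250 · (10.9/5.45)³.
(r₁/r₂)³ = (2)³ = 8.
E₂ ≈ 2.600×10⁴ N/C.

E ≈ 2.60×10⁴ N/C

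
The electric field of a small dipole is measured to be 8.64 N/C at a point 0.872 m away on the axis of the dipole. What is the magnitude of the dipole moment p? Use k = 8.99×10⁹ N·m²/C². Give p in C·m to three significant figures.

p ≈ 3.19×10⁻¹⁰ C·m

On axis E = 2kp/r³, so p = Er³/(2k).
p = (8.64)·(0.872)³ / (2·8.99×10⁹) = 3.186×10⁻¹⁰ C·m.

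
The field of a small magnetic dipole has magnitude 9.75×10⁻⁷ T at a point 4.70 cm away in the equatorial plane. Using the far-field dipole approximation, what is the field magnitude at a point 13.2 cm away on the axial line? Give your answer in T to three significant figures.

B ≈ 8.80×10⁻⁸ T

Dipole fields scale as 1/r³ in the far field.
The axial field is twice the equatorial field at the same r, so the geometry factor is 2/1.
B₂ = B₁ · (2/1) · (r₁/r₂)³ = 9.75×10⁻⁷ · 2 · (4.70/13.2)³.
(r₁/r₂)³ = (0.3561)³ = 0.04514.
B₂ ≈ 8.803×10⁻⁸ T.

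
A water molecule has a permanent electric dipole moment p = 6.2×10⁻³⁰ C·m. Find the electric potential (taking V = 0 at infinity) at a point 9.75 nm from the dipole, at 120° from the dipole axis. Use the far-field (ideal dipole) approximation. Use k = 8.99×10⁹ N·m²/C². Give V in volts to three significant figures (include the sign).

V ≈ -2.93×10⁻⁴ V

The dipole potential is V = kp cosθ / r².
V = (8.99×10⁹)(6.20×10⁻³⁰)·cos120° / (9.75×10⁻⁹)² = -2.932×10⁻⁴ V.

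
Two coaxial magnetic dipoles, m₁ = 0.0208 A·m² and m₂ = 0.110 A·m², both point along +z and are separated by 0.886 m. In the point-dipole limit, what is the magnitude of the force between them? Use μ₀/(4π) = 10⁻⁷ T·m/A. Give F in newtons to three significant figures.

F ≈ 2.23×10⁻⁹ N

On-axis B of dipole 1: B = (μ₀/4π)·2m₁/r³. Force on dipole 2: F = m₂·dB/dr.
dB/dr = −(μ₀/4π)·6m₁/r⁴, so |F| = (μ₀/4π)·6m₁m₂/r⁴.
F = 6(10⁻⁷)(0.0208)(0.110)/(0.886)⁴ = 2.228×10⁻⁹ N.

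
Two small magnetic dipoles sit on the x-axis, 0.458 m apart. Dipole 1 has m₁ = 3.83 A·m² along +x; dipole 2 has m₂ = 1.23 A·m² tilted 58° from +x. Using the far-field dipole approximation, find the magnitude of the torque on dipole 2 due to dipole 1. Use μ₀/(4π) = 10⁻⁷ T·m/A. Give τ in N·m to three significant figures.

τ ≈ 8.32×10⁻⁶ N·m

Dipole B is on the axis of dipole A, so B₁ there is axial: B₁ = (μ₀/4π)·2m₁/r³ along +x.
B₁ = 2(10⁻⁷)(3.83)/(0.458)³ = 7.973×10⁻⁶ T.
τ = m₂ B₁ sinθ.
τ = (1.23)(7.973×10⁻⁶)·sin58° = 8.317×10⁻⁶ N·m.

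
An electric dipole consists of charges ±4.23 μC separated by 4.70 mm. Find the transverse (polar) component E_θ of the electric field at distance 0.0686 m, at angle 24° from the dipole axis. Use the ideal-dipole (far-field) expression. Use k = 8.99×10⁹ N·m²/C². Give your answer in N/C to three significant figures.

Dipole moment p = qd = (4.23×10⁻⁶ C)(0.00470 m) = 1.988×10⁻⁸ C·m.
For a dipole, E_θ = (kp sinθ)/r³.
kp/r³ = (8.99×10⁹)(1.988×10⁻⁸)/(0.0686)³ = 5.536×10⁵ N/C.
E_θ = 5.536×10⁵·sin24° = 2.252×10⁵ N/C.

E_θ ≈ 2.25×10⁵ N/C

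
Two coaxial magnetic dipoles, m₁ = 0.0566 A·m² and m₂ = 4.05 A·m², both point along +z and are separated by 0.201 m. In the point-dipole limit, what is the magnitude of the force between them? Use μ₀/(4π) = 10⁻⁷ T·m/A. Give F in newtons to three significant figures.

F ≈ 8.43×10⁻⁵ N

On-axis B of dipole 1: B = (μ₀/4π)·2m₁/r³. Force on dipole 2: F = m₂·dB/dr.
dB/dr = −(μ₀/4π)·6m₁/r⁴, so |F| = (μ₀/4π)·6m₁m₂/r⁴.
F = 6(10⁻⁷)(0.0566)(4.05)/(0.201)⁴ = 8.426×10⁻⁵ N.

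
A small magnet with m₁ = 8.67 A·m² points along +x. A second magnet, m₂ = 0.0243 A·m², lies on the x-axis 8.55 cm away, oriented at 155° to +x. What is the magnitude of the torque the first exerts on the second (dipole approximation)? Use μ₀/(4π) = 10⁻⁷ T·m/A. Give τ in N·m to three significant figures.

τ ≈ 2.85×10⁻⁵ N·m

Dipole B is on the axis of dipole A, so B₁ there is axial: B₁ = (μ₀/4π)·2m₁/r³ along +x.
B₁ = 2(10⁻⁷)(8.67)/(0.0855)³ = 0.002774 T.
τ = m₂ B₁ sinθ.
τ = (0.0243)(0.002774)·sin155° = 2.849×10⁻⁵ N·m.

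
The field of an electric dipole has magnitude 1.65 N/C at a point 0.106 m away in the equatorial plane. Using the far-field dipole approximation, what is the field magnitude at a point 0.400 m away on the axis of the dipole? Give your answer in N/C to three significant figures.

Dipole fields scale as 1/r³ in the far field.
The axial field is twice the equatorial field at the same r, so the geometry factor is 2/1.
E₂ = E₁ · (2/1) · (r₁/r₂)³ = 1.65 · 2 · (0.106/0.400)³.
(r₁/r₂)³ = (0.265)³ = 0.01861.
E₂ ≈ 0.06141 N/C.

E ≈ 0.0614 N/C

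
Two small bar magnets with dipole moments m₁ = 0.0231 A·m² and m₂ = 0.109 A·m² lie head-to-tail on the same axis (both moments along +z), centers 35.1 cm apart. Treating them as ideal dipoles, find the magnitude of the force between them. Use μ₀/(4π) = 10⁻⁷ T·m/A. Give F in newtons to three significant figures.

F ≈ 9.95×10⁻⁸ N

On-axis B of dipole 1: B = (μ₀/4π)·2m₁/r³. Force on dipole 2: F = m₂·dB/dr.
dB/dr = −(μ₀/4π)·6m₁/r⁴, so |F| = (μ₀/4π)·6m₁m₂/r⁴.
F = 6(10⁻⁷)(0.0231)(0.109)/(0.351)⁴ = 9.953×10⁻⁸ N.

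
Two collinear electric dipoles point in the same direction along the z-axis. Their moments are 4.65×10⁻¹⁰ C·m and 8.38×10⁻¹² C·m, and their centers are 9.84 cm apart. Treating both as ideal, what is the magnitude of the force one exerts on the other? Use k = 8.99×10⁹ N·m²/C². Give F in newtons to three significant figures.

On-axis field of dipole 1 at distance r: E = 2kp₁/r³. Force on dipole 2 is F = p₂·dE/dr (gradient along axis).
dE/dr = −6kp₁/r⁴, so |F| = 6kp₁p₂/r⁴ (attractive for aligned moments).
F = 6(8.99×10⁹)(4.65×10⁻¹⁰)(8.38×10⁻¹²)/(0.0984)⁴ = 2.242×10⁻⁶ N.

F ≈ 2.24×10⁻⁶ N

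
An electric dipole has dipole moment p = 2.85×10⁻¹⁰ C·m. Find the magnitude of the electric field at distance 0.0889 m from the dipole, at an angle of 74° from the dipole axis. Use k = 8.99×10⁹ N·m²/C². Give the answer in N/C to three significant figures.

At angle θ the dipole field magnitude is E = (kp/r³)·√(1 + 3cos²θ).
kp/r³ = (8.99×10⁹)(2.85×10⁻¹⁰) / (0.0889)³ = 3647 N/C.
√(1 + 3cos²74°) = √(1 + 3·0.0760) = √1.2279 ≈ 1.1081.
E ≈ 3647 × 1.108 = 4041 N/C.

E ≈ 4040 N/C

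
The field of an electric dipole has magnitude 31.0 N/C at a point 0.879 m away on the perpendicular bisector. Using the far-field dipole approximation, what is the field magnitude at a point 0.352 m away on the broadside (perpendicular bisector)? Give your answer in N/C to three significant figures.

E ≈ 483 N/C

Dipole fields scale as 1/r³ in the far field; the geometry is the same at both points.
E₂ = E₁ · (r₁/r₂)³ = 31.0 · (0.879/0.352)³.
(r₁/r₂)³ = (2.497)³ = 15.57.
E₂ ≈ 482.7 N/C.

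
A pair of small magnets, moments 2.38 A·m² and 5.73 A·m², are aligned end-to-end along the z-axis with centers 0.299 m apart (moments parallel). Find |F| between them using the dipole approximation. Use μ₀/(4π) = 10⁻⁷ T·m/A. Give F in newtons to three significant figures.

F ≈ 0.00102 N

On-axis B of dipole 1: B = (μ₀/4π)·2m₁/r³. Force on dipole 2: F = m₂·dB/dr.
dB/dr = −(μ₀/4π)·6m₁/r⁴, so |F| = (μ₀/4π)·6m₁m₂/r⁴.
F = 6(10⁻⁷)(2.38)(5.73)/(0.299)⁴ = 0.001024 N.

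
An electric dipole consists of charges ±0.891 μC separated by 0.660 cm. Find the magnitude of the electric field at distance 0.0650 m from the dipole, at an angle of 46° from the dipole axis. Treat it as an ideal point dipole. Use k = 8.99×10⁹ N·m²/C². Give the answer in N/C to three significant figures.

E ≈ 3.01×10⁵ N/C

Dipole moment p = qd = (8.91×10⁻⁷ C)(0.00660 m) = 5.881×10⁻⁹ C·m.
At angle θ the dipole field magnitude is E = (kp/r³)·√(1 + 3cos²θ).
kp/r³ = (8.99×10⁹)(5.881×10⁻⁹) / (0.0650)³ = 1.925×10⁵ N/C.
√(1 + 3cos²46°) = √(1 + 3·0.4826) = √2.4477 ≈ 1.5645.
E ≈ 1.925×10⁵ × 1.564 = 3.012×10⁵ N/C.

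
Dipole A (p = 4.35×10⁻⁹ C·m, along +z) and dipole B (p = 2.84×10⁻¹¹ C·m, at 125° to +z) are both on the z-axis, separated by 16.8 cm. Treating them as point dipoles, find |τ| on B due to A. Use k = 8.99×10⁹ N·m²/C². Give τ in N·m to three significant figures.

τ ≈ 3.84×10⁻⁷ N·m

The second dipole sits on the axis of the first, so the field there is axial: E₁ = 2kp₁/r³ along +z.
E₁ = 2(8.99×10⁹)(4.35×10⁻⁹)/(0.168)³ = 1.649×10⁴ N/C.
Torque on the second dipole: τ = p₂ E₁ sinθ.
τ = (2.84×10⁻¹¹)(1.649×10⁴)·sin125° = 3.837×10⁻⁷ N·m.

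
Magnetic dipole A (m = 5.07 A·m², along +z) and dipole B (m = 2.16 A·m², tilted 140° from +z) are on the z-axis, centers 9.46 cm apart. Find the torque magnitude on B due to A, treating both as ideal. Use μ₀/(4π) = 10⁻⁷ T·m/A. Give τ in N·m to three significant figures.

Dipole B is on the axis of dipole A, so B₁ there is axial: B₁ = (μ₀/4π)·2m₁/r³ along +z.
B₁ = 2(10⁻⁷)(5.07)/(0.0946)³ = 0.001198 T.
τ = m₂ B₁ sinθ.
τ = (2.16)(0.001198)·sin140° = 0.001663 N·m.

τ ≈ 0.00166 N·m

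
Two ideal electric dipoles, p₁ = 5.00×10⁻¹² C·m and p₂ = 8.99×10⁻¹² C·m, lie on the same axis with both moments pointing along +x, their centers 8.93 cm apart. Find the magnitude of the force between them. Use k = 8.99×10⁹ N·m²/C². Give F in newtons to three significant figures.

On-axis field of dipole 1 at distance r: E = 2kp₁/r³. Force on dipole 2 is F = p₂·dE/dr (gradient along axis).
dE/dr = −6kp₁/r⁴, so |F| = 6kp₁p₂/r⁴ (attractive for aligned moments).
F = 6(8.99×10⁹)(5.00×10⁻¹²)(8.99×10⁻¹²)/(0.0893)⁴ = 3.813×10⁻⁸ N.

F ≈ 3.81×10⁻⁸ N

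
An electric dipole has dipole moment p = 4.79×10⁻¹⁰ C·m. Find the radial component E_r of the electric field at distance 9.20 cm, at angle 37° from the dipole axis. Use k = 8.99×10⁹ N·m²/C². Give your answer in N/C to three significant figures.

For a dipole, E_r = (2kp cosθ)/r³.
kp/r³ = (8.99×10⁹)(4.79×10⁻¹⁰)/(0.0920)³ = 5530 N/C.
E_r = 2·5530·cos37° = 8833 N/C.

E_r ≈ 8830 N/C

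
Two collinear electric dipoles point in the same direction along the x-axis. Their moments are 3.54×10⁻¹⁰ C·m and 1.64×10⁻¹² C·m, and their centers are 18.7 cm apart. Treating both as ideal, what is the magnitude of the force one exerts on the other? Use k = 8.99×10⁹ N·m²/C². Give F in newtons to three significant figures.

F ≈ 2.56×10⁻⁸ N

On-axis field of dipole 1 at distance r: E = 2kp₁/r³. Force on dipole 2 is F = p₂·dE/dr (gradient along axis).
dE/dr = −6kp₁/r⁴, so |F| = 6kp₁p₂/r⁴ (attractive for aligned moments).
F = 6(8.99×10⁹)(3.54×10⁻¹⁰)(1.64×10⁻¹²)/(0.187)⁴ = 2.561×10⁻⁸ N.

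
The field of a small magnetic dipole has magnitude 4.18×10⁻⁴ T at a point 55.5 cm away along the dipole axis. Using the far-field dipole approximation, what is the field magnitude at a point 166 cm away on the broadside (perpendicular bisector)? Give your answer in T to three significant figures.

Dipole fields scale as 1/r³ in the far field.
The axial field is twice the equatorial field at the same r, so the geometry factor is 1/2.
B₂ = B₁ · (1/2) · (r₁/r₂)³ = 4.18×10⁻⁴ · 0.5 · (55.5/166)³.
(r₁/r₂)³ = (0.3343)³ = 0.03737.
B₂ ≈ 7.811×10⁻⁶ T.

B ≈ 7.81×10⁻⁶ T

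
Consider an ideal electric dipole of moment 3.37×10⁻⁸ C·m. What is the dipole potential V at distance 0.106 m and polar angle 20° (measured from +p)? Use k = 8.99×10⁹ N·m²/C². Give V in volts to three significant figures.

The dipole potential is V = kp cosθ / r².
V = (8.99×10⁹)(3.37×10⁻⁸)·cos20° / (0.106)² = 2.534×10⁴ V.

V ≈ 2.53×10⁴ V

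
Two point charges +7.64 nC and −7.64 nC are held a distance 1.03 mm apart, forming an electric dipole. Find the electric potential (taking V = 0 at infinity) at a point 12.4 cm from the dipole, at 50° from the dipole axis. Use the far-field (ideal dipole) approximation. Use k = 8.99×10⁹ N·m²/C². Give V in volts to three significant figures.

Dipole moment p = qd = (7.64×10⁻⁹ C)(0.00103 m) = 7.869×10⁻¹² C·m.
The dipole potential is V = kp cosθ / r².
V = (8.99×10⁹)(7.869×10⁻¹²)·cos50° / (0.124)² = 2.957 V.

V ≈ 2.96 V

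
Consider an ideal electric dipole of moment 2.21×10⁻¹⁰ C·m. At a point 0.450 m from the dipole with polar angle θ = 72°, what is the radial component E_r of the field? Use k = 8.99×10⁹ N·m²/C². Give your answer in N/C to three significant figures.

E_r ≈ 13.5 N/C

For a dipole, E_r = (2kp cosθ)/r³.
kp/r³ = (8.99×10⁹)(2.21×10⁻¹⁰)/(0.450)³ = 21.80 N/C.
E_r = 2·21.80·cos72° = 13.47 N/C.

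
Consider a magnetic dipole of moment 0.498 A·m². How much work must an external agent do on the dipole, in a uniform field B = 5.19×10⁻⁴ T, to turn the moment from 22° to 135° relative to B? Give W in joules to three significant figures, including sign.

W_ext = ΔU = −mB cosθ₂ + mB cosθ₁ = mB(cosθ₁ − cosθ₂).
W = (0.498)(5.19×10⁻⁴)·(cos22° − cos135°) = (2.585×10⁻⁴)·(+1.6343) = 4.224×10⁻⁴ J.

W ≈ 4.22×10⁻⁴ J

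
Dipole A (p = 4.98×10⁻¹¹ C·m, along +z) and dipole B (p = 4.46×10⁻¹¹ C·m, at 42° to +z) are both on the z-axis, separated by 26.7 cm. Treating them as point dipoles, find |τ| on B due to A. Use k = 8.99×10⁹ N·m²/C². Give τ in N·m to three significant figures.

The second dipole sits on the axis of the first, so the field there is axial: E₁ = 2kp₁/r³ along +z.
E₁ = 2(8.99×10⁹)(4.98×10⁻¹¹)/(0.267)³ = 47.04 N/C.
Torque on the second dipole: τ = p₂ E₁ sinθ.
τ = (4.46×10⁻¹¹)(47.04)·sin42° = 1.404×10⁻⁹ N·m.

τ ≈ 1.40×10⁻⁹ N·m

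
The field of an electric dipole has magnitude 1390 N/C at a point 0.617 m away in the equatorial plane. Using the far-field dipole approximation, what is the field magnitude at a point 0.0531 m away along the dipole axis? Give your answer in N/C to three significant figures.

Dipole fields scale as 1/r³ in the far field.
The axial field is twice the equatorial field at the same r, so the geometry factor is 2/1.
E₂ = E₁ · (2/1) · (r₁/r₂)³ = 1390 · 2 · (0.617/0.0531)³.
(r₁/r₂)³ = (11.62)³ = 1569.
E₂ ≈ 4.361×10⁶ N/C.

E ≈ 4.36×10⁶ N/C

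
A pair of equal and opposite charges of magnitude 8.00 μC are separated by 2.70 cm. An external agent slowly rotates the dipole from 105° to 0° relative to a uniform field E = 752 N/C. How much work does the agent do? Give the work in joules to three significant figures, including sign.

W ≈ -2.04×10⁻⁴ J

Dipole moment p = qd = (8.00×10⁻⁶ C)(0.0270 m) = 2.16×10⁻⁷ C·m.
W_ext = ΔU = U(θ₂) − U(θ₁) = −pE cosθ₂ − (−pE cosθ₁) = pE(cosθ₁ − cosθ₂).
W = (2.16×10⁻⁷)(752)·(cos105° − cos0°) = (1.624×10⁻⁴)·(-1.2588) = -2.045×10⁻⁴ J.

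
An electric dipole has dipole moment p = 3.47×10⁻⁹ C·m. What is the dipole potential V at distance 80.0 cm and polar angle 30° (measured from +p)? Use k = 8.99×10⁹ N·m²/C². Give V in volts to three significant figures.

V ≈ 42.2 V

The dipole potential is V = kp cosθ / r².
V = (8.99×10⁹)(3.47×10⁻⁹)·cos30° / (0.800)² = 42.21 V.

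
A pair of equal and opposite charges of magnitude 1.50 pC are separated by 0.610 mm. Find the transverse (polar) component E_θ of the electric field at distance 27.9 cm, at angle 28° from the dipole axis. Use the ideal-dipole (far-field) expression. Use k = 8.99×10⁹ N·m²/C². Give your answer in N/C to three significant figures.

Dipole moment p = qd = (1.50×10⁻¹² C)(6.10×10⁻⁴ m) = 9.15×10⁻¹⁶ C·m.
For a dipole, E_θ = (kp sinθ)/r³.
kp/r³ = (8.99×10⁹)(9.15×10⁻¹⁶)/(0.279)³ = 3.788×10⁻⁴ N/C.
E_θ = 3.788×10⁻⁴·sin28° = 1.778×10⁻⁴ N/C.

E_θ ≈ 1.78×10⁻⁴ N/C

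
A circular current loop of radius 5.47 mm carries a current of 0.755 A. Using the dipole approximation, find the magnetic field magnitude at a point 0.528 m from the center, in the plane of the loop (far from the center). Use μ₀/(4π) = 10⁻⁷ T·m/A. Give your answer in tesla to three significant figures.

Magnetic moment m = IA = Iπa² = (0.755)·π·(0.00547)² = 7.097×10⁻⁵ A·m².
In the equatorial plane B = (μ₀/4π)·m/r³ (half the axial value).
B = (10⁻⁷)·(7.097×10⁻⁵) / (0.528)³ = 4.821×10⁻¹¹ T.

B ≈ 4.82×10⁻¹¹ T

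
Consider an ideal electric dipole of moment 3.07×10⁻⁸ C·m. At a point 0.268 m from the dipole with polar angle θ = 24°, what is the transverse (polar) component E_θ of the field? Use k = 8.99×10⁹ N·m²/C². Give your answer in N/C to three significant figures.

E_θ ≈ 5830 N/C

For a dipole, E_θ = (kp sinθ)/r³.
kp/r³ = (8.99×10⁹)(3.07×10⁻⁸)/(0.268)³ = 1.434×10⁴ N/C.
E_θ = 1.434×10⁴·sin24° = 5832 N/C.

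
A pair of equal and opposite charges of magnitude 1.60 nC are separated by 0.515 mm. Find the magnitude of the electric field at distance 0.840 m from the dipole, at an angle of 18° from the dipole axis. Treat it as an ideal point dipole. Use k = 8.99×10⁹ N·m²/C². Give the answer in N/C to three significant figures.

E ≈ 0.0241 N/C

Dipole moment p = qd = (1.60×10⁻⁹ C)(5.15×10⁻⁴ m) = 8.24×10⁻¹³ C·m.
At angle θ the dipole field magnitude is E = (kp/r³)·√(1 + 3cos²θ).
kp/r³ = (8.99×10⁹)(8.24×10⁻¹³) / (0.840)³ = 0.01250 N/C.
√(1 + 3cos²18°) = √(1 + 3·0.9045) = √3.7135 ≈ 1.9271.
E ≈ 0.01250 × 1.927 = 0.02408 N/C.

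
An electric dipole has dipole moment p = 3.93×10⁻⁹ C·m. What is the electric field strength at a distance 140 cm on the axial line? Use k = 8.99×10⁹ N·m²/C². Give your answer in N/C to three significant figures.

E ≈ 25.8 N/C

On the dipole axis E = 2kp/r³.
E = 2·(8.99×10⁹)(3.93×10⁻⁹) / (1.40)³ = 25.75 N/C.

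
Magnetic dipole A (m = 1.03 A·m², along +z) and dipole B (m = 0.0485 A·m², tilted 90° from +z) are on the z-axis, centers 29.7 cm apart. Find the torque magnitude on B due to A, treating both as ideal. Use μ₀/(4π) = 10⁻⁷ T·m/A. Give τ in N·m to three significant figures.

Dipole B is on the axis of dipole A, so B₁ there is axial: B₁ = (μ₀/4π)·2m₁/r³ along +z.
B₁ = 2(10⁻⁷)(1.03)/(0.297)³ = 7.863×10⁻⁶ T.
τ = m₂ B₁ sinθ.
τ = (0.0485)(7.863×10⁻⁶)·sin90° = 3.814×10⁻⁷ N·m.

τ ≈ 3.81×10⁻⁷ N·m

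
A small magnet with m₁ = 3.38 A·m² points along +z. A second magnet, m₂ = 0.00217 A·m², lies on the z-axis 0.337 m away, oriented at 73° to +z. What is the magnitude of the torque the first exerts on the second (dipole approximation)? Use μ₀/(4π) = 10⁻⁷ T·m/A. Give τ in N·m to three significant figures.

τ ≈ 3.67×10⁻⁸ N·m

Dipole B is on the axis of dipole A, so B₁ there is axial: B₁ = (μ₀/4π)·2m₁/r³ along +z.
B₁ = 2(10⁻⁷)(3.38)/(0.337)³ = 1.766×10⁻⁵ T.
τ = m₂ B₁ sinθ.
τ = (0.00217)(1.766×10⁻⁵)·sin73° = 3.665×10⁻⁸ N·m.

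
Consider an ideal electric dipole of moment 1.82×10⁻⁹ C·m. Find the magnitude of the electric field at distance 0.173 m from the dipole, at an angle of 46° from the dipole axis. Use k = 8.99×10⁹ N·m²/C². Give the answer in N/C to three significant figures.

E ≈ 4940 N/C

At angle θ the dipole field magnitude is E = (kp/r³)·√(1 + 3cos²θ).
kp/r³ = (8.99×10⁹)(1.82×10⁻⁹) / (0.173)³ = 3160 N/C.
√(1 + 3cos²46°) = √(1 + 3·0.4826) = √2.4477 ≈ 1.5645.
E ≈ 3160 × 1.564 = 4944 N/C.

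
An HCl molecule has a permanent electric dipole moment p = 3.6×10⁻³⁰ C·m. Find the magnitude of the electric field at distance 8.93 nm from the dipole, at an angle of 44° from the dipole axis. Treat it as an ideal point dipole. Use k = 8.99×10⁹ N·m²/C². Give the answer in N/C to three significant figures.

At angle θ the dipole field magnitude is E = (kp/r³)·√(1 + 3cos²θ).
kp/r³ = (8.99×10⁹)(3.60×10⁻³⁰) / (8.93×10⁻⁹)³ = 4.545×10⁴ N/C.
√(1 + 3cos²44°) = √(1 + 3·0.5174) = √2.5523 ≈ 1.5976.
E ≈ 4.545×10⁴ × 1.598 = 7.261×10⁴ N/C.

E ≈ 7.26×10⁴ N/C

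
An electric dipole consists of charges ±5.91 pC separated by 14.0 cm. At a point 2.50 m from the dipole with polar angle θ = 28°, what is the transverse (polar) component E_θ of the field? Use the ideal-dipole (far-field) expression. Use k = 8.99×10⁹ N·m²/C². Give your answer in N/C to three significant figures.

Dipole moment p = qd = (5.91×10⁻¹² C)(0.140 m) = 8.274×10⁻¹³ C·m.
For a dipole, E_θ = (kp sinθ)/r³.
kp/r³ = (8.99×10⁹)(8.274×10⁻¹³)/(2.50)³ = 4.761×10⁻⁴ N/C.
E_θ = 4.761×10⁻⁴·sin28° = 2.235×10⁻⁴ N/C.

E_θ ≈ 2.23×10⁻⁴ N/C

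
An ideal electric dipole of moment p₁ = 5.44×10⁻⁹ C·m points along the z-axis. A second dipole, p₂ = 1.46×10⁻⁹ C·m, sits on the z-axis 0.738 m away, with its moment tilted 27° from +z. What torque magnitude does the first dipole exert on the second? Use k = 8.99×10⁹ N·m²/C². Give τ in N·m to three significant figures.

τ ≈ 1.61×10⁻⁷ N·m

The second dipole sits on the axis of the first, so the field there is axial: E₁ = 2kp₁/r³ along +z.
E₁ = 2(8.99×10⁹)(5.44×10⁻⁹)/(0.738)³ = 243.3 N/C.
Torque on the second dipole: τ = p₂ E₁ sinθ.
τ = (1.46×10⁻⁹)(243.3)·sin27° = 1.613×10⁻⁷ N·m.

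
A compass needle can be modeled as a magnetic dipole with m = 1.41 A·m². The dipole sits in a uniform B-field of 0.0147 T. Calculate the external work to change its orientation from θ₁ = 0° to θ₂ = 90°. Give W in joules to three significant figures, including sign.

W_ext = ΔU = −mB cosθ₂ + mB cosθ₁ = mB(cosθ₁ − cosθ₂).
W = (1.41)(0.0147)·(cos0° − cos90°) = (0.02073)·(+1.0000) = 0.02073 J.

W ≈ 0.0207 J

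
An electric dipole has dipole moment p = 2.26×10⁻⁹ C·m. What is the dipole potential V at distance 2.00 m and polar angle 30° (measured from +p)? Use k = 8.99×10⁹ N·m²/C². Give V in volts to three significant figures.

The dipole potential is V = kp cosθ / r².
V = (8.99×10⁹)(2.26×10⁻⁹)·cos30° / (2.00)² = 4.399 V.

V ≈ 4.40 V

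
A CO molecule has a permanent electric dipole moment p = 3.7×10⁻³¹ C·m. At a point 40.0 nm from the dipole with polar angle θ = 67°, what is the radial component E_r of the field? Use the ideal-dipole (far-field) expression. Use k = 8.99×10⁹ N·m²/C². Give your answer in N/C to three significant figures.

For a dipole, E_r = (2kp cosθ)/r³.
kp/r³ = (8.99×10⁹)(3.70×10⁻³¹)/(4.00×10⁻⁸)³ = 51.97 N/C.
E_r = 2·51.97·cos67° = 40.62 N/C.

E_r ≈ 40.6 N/C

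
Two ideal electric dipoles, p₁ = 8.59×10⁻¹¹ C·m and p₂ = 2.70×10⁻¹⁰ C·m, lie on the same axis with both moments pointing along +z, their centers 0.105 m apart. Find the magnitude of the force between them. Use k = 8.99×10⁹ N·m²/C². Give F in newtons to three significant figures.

F ≈ 1.03×10⁻⁵ N

On-axis field of dipole 1 at distance r: E = 2kp₁/r³. Force on dipole 2 is F = p₂·dE/dr (gradient along axis).
dE/dr = −6kp₁/r⁴, so |F| = 6kp₁p₂/r⁴ (attractive for aligned moments).
F = 6(8.99×10⁹)(8.59×10⁻¹¹)(2.70×10⁻¹⁰)/(0.105)⁴ = 1.029×10⁻⁵ N.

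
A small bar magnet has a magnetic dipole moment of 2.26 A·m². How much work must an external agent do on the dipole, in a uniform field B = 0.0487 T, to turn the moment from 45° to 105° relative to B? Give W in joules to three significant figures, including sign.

W ≈ 0.106 J

W_ext = ΔU = −mB cosθ₂ + mB cosθ₁ = mB(cosθ₁ − cosθ₂).
W = (2.26)(0.0487)·(cos45° − cos105°) = (0.1101)·(+0.9659) = 0.1063 J.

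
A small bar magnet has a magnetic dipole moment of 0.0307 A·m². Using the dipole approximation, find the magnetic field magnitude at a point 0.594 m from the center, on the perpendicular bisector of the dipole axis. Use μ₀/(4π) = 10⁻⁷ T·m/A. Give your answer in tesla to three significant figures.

In the equatorial plane B = (μ₀/4π)·m/r³ (half the axial value).
B = (10⁻⁷)·(0.0307) / (0.594)³ = 1.465×10⁻⁸ T.

B ≈ 1.46×10⁻⁸ T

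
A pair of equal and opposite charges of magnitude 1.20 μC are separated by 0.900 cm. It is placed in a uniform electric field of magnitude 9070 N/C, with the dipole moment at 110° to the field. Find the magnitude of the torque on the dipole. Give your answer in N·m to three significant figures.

τ ≈ 9.20×10⁻⁵ N·m

Dipole moment p = qd = (1.20×10⁻⁶ C)(0.00900 m) = 1.08×10⁻⁸ C·m.
Torque on an electric dipole: τ = pE sinθ.
τ = (1.08×10⁻⁸)(9070)·sin110° = 9.205×10⁻⁵ N·m.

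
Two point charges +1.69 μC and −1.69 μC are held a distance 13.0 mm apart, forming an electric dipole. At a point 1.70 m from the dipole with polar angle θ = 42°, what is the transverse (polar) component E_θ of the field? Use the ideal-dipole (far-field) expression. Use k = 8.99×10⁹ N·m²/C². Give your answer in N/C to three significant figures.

E_θ ≈ 26.9 N/C

Dipole moment p = qd = (1.69×10⁻⁶ C)(0.0130 m) = 2.197×10⁻⁸ C·m.
For a dipole, E_θ = (kp sinθ)/r³.
kp/r³ = (8.99×10⁹)(2.197×10⁻⁸)/(1.70)³ = 40.20 N/C.
E_θ = 40.20·sin42° = 26.90 N/C.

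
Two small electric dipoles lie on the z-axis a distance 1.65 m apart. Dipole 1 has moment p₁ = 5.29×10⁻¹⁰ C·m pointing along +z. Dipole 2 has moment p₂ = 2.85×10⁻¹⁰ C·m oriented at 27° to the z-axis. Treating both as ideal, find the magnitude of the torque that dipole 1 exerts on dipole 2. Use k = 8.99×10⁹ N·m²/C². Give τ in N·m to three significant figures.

The second dipole sits on the axis of the first, so the field there is axial: E₁ = 2kp₁/r³ along +z.
E₁ = 2(8.99×10⁹)(5.29×10⁻¹⁰)/(1.65)³ = 2.117 N/C.
Torque on the second dipole: τ = p₂ E₁ sinθ.
τ = (2.85×10⁻¹⁰)(2.117)·sin27° = 2.740×10⁻¹⁰ N·m.

τ ≈ 2.74×10⁻¹⁰ N·m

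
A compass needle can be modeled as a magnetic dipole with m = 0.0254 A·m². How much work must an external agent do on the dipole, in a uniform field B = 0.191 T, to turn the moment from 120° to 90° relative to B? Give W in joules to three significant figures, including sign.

W_ext = ΔU = −mB cosθ₂ + mB cosθ₁ = mB(cosθ₁ − cosθ₂).
W = (0.0254)(0.191)·(cos120° − cos90°) = (0.004851)·(-0.5000) = -0.002426 J.

W ≈ -0.00243 J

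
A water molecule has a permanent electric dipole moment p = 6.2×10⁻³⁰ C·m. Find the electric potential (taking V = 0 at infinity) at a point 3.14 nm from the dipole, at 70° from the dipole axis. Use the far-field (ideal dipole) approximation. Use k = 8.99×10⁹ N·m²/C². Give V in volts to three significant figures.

V ≈ 0.00193 V

The dipole potential is V = kp cosθ / r².
V = (8.99×10⁹)(6.20×10⁻³⁰)·cos70° / (3.14×10⁻⁹)² = 0.001933 V.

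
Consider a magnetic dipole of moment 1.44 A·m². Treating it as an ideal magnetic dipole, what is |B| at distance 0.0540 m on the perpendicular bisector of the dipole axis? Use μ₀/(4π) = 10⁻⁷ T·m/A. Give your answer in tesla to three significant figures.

In the equatorial plane B = (μ₀/4π)·m/r³ (half the axial value).
B = (10⁻⁷)·(1.44) / (0.0540)³ = 9.145×10⁻⁴ T.

B ≈ 9.14×10⁻⁴ T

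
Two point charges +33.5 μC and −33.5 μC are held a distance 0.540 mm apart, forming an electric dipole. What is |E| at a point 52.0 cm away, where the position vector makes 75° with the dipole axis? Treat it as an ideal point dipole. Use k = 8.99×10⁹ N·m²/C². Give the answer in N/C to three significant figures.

Dipole moment p = qd = (3.35×10⁻⁵ C)(5.40×10⁻⁴ m) = 1.809×10⁻⁸ C·m.
At angle θ the dipole field magnitude is E = (kp/r³)·√(1 + 3cos²θ).
kp/r³ = (8.99×10⁹)(1.809×10⁻⁸) / (0.520)³ = 1157 N/C.
√(1 + 3cos²75°) = √(1 + 3·0.0670) = √1.2010 ≈ 1.0959.
E ≈ 1157 × 1.096 = 1268 N/C.

E ≈ 1270 N/C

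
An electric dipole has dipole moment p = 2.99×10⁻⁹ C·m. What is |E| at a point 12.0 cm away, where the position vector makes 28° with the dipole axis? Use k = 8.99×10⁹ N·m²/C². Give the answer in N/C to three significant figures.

E ≈ 2.84×10⁴ N/C

At angle θ the dipole field magnitude is E = (kp/r³)·√(1 + 3cos²θ).
kp/r³ = (8.99×10⁹)(2.99×10⁻⁹) / (0.120)³ = 1.556×10⁴ N/C.
√(1 + 3cos²28°) = √(1 + 3·0.7796) = √3.3388 ≈ 1.8272.
E ≈ 1.556×10⁴ × 1.827 = 2.842×10⁴ N/C.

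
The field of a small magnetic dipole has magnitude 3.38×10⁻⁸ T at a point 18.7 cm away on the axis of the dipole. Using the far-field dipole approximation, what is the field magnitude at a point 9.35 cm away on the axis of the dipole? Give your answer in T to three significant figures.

B ≈ 2.70×10⁻⁷ T

Dipole fields scale as 1/r³ in the far field; the geometry is the same at both points.
B₂ = B₁ · (r₁/r₂)³ = 3.38×10⁻⁸ · (18.7/9.35)³.
(r₁/r₂)³ = (2)³ = 8.
B₂ ≈ 2.704×10⁻⁷ T.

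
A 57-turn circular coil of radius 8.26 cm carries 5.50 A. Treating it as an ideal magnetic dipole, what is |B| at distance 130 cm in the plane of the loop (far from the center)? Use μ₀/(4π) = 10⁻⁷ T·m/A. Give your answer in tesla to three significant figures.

m = NIA = NIπa² = 57·(5.50)·π·(0.0826)² = 6.72 A·m².
In the equatorial plane B = (μ₀/4π)·m/r³ (half the axial value).
B = (10⁻⁷)·(6.72) / (1.30)³ = 3.059×10⁻⁷ T.

B ≈ 3.06×10⁻⁷ T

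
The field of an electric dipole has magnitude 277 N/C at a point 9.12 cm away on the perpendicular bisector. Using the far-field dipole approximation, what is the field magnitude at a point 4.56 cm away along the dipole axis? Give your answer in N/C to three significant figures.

Dipole fields scale as 1/r³ in the far field.
The axial field is twice the equatorial field at the same r, so the geometry factor is 2/1.
E₂ = E₁ · (2/1) · (r₁/r₂)³ = 277 · 2 · (9.12/4.56)³.
(r₁/r₂)³ = (2)³ = 8.
E₂ ≈ 4432 N/C.

E ≈ 4430 N/C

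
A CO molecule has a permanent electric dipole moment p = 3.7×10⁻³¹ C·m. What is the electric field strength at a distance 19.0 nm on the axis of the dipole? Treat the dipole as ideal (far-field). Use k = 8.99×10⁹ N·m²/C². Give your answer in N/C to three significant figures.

On the dipole axis E = 2kp/r³.
E = 2·(8.99×10⁹)(3.70×10⁻³¹) / (1.90×10⁻⁸)³ = 969.9 N/C.

E ≈ 970 N/C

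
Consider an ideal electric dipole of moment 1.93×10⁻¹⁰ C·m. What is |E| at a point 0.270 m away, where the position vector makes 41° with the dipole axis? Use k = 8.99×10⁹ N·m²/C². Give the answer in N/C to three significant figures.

E ≈ 145 N/C

At angle θ the dipole field magnitude is E = (kp/r³)·√(1 + 3cos²θ).
kp/r³ = (8.99×10⁹)(1.93×10⁻¹⁰) / (0.270)³ = 88.15 N/C.
√(1 + 3cos²41°) = √(1 + 3·0.5696) = √2.7088 ≈ 1.6458.
E ≈ 88.15 × 1.646 = 145.1 N/C.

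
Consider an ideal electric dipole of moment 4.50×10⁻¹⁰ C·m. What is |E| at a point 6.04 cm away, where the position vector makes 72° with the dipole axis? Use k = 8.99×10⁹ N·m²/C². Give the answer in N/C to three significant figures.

At angle θ the dipole field magnitude is E = (kp/r³)·√(1 + 3cos²θ).
kp/r³ = (8.99×10⁹)(4.50×10⁻¹⁰) / (0.0604)³ = 1.836×10⁴ N/C.
√(1 + 3cos²72°) = √(1 + 3·0.0955) = √1.2865 ≈ 1.1342.
E ≈ 1.836×10⁴ × 1.134 = 2.082×10⁴ N/C.

E ≈ 2.08×10⁴ N/C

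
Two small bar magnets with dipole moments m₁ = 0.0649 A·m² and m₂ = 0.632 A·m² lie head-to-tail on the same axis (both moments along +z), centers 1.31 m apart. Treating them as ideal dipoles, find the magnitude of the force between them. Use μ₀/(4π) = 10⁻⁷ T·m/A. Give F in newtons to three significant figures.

F ≈ 8.36×10⁻⁹ N

On-axis B of dipole 1: B = (μ₀/4π)·2m₁/r³. Force on dipole 2: F = m₂·dB/dr.
dB/dr = −(μ₀/4π)·6m₁/r⁴, so |F| = (μ₀/4π)·6m₁m₂/r⁴.
F = 6(10⁻⁷)(0.0649)(0.632)/(1.31)⁴ = 8.357×10⁻⁹ N.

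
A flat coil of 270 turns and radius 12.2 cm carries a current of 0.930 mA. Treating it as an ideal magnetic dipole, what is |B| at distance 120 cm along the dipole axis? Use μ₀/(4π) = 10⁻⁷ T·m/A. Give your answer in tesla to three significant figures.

m = NIA = NIπa² = 270·(9.30×10⁻⁴)·π·(0.122)² = 0.01174 A·m².
On axis B = (μ₀/4π)·2m/r³.
B = 2·(10⁻⁷)·(0.01174) / (1.20)³ = 1.359×10⁻⁹ T.

B ≈ 1.36×10⁻⁹ T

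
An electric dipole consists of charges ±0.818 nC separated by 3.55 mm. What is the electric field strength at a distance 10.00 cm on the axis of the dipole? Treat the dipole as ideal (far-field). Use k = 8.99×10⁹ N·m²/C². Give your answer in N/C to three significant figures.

Dipole moment p = qd = (8.18×10⁻¹⁰ C)(0.00355 m) = 2.904×10⁻¹² C·m.
On the dipole axis E = 2kp/r³.
E = 2·(8.99×10⁹)(2.904×10⁻¹²) / (0.100)³ = 52.21 N/C.

E ≈ 52.2 N/C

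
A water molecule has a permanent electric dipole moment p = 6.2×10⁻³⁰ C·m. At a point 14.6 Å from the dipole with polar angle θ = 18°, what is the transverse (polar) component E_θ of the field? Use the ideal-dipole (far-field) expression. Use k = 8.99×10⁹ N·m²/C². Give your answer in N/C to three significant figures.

For a dipole, E_θ = (kp sinθ)/r³.
kp/r³ = (8.99×10⁹)(6.20×10⁻³⁰)/(1.46×10⁻⁹)³ = 1.791×10⁷ N/C.
E_θ = 1.791×10⁷·sin18° = 5.534×10⁶ N/C.

E_θ ≈ 5.53×10⁶ N/C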